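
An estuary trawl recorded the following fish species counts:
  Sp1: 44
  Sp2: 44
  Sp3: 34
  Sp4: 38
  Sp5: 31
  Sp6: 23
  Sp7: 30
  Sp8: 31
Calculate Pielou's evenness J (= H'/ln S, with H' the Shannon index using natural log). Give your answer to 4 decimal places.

0.9905

Total N = 44+44+34+38+31+23+30+31 = 275, so the proportions are 0.16, 0.16, 0.123636, 0.138182, 0.112727, 0.083636, 0.109091, 0.112727 (working shown to 6 dp, full precision carried).
H' = −Σ pᵢ ln pᵢ = −((-0.293213) + (-0.293213) + (-0.258451) + (-0.273487) + (-0.246059) + (-0.207525) + (-0.241699) + (-0.246059)) = 2.059707.
With S = 8 species, ln S = 2.079442, so J = 2.059707/2.079442 = 0.990510, i.e. 0.9905 to 4 decimal places.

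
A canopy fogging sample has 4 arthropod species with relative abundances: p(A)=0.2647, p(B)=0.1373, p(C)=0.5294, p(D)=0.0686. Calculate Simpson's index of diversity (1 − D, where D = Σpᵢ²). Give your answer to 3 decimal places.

0.626

D = 0.2647² + 0.1373² + 0.5294² + 0.0686² = 0.07007 + 0.01885 + 0.28026 + 0.00471 = 0.37389 (working shown to 5 dp, full precision carried).
So 1 − D = 0.62611, i.e. 0.626 to 3 decimal places.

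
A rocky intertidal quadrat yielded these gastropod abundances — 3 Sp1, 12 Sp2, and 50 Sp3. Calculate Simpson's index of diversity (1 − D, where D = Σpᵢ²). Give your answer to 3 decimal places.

Total N = 3+12+50 = 65, so the proportions are 0.04615, 0.18462, 0.76923 (working shown to 5 dp, full precision carried).
D = 0.04615² + 0.18462² + 0.76923² = 0.00213 + 0.03408 + 0.59172 = 0.62793.
So 1 − D = 0.37207, i.e. 0.372 to 3 decimal places.

0.372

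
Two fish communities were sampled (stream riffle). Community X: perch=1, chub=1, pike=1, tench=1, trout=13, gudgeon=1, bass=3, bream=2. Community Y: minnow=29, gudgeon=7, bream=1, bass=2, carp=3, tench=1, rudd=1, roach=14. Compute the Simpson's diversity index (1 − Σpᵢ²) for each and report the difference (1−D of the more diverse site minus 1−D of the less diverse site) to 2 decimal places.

0.03

Community X: N=23, proportions 0.0435, 0.0435, 0.0435, 0.0435, 0.5652, 0.0435, 0.1304, 0.087, giving 1−D = 0.6465 (working shown to 4 dp, full precision carried).
Community Y: N=58, proportions 0.5, 0.1207, 0.0172, 0.0345, 0.0517, 0.0172, 0.0172, 0.2414, giving 1−D = 0.6724.
Difference = |0.6465 − 0.6724| = 0.0259, i.e. 0.03 to 2 decimal places.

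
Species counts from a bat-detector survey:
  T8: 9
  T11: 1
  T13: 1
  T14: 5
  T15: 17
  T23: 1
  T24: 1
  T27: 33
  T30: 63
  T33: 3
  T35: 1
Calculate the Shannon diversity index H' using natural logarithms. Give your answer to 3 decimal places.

1.530

Total N = 9+1+1+5+17+1+1+33+63+3+1 = 135, so the proportions are 0.06667, 0.00741, 0.00741, 0.03704, 0.12593, 0.00741, 0.00741, 0.24444, 0.46667, 0.02222, 0.00741 (working shown to 5 dp, full precision carried).
Each pᵢ ln pᵢ term: 0.06667×(-2.70805)=-0.18054, 0.00741×(-4.90527)=-0.03634, 0.00741×(-4.90527)=-0.03634, 0.03704×(-3.29584)=-0.12207, 0.12593×(-2.07206)=-0.26093, 0.00741×(-4.90527)=-0.03634, 0.00741×(-4.90527)=-0.03634, 0.24444×(-1.40877)=-0.34437, 0.46667×(-0.76214)=-0.35567, 0.02222×(-3.80666)=-0.08459, 0.00741×(-4.90527)=-0.03634.
Sum = -1.52983, so H' = 1.530.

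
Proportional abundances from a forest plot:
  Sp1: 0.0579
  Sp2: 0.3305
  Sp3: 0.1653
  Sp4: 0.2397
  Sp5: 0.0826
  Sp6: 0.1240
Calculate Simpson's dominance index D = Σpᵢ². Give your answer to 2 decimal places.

D = 0.0579² + 0.3305² + 0.1653² + 0.2397² + 0.0826² + 0.124² = 0.0034 + 0.1092 + 0.0273 + 0.0575 + 0.0068 + 0.0154 = 0.2196 (working shown to 4 dp, full precision carried).
To 2 decimal places, D = 0.22.

0.22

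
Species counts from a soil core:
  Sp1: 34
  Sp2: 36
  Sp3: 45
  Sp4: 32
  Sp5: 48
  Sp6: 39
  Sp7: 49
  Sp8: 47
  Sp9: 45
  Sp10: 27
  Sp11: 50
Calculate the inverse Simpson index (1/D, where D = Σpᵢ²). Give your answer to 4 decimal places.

10.6464

Total N = 34+36+45+32+48+39+49+47+45+27+50 = 452, so the proportions are 0.075221239, 0.079646018, 0.099557522, 0.07079646, 0.10619469, 0.086283186, 0.10840708, 0.103982301, 0.099557522, 0.059734513, 0.110619469 (working shown to 9 dp, full precision carried).
D = 0.075221239² + 0.079646018² + 0.099557522² + 0.07079646² + 0.10619469² + 0.086283186² + 0.10840708² + 0.103982301² + 0.099557522² + 0.059734513² + 0.110619469² = 0.005658235 + 0.006343488 + 0.009911700 + 0.005012139 + 0.011277312 + 0.007444788 + 0.011752095 + 0.010812319 + 0.009911700 + 0.003568212 + 0.012236667 = 0.093928655.
So 1/D = 10.646378, i.e. 10.6464 to 4 decimal places.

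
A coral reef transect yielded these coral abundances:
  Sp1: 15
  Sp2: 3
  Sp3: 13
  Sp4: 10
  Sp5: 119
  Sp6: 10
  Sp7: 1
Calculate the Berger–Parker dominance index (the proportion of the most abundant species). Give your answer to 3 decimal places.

0.696

Total N = 15+3+13+10+119+10+1 = 171, so the proportions are 0.08772, 0.01754, 0.07602, 0.05848, 0.69591, 0.05848, 0.00585 (working shown to 5 dp, full precision carried).
The largest proportion is 0.69591, i.e. d = 0.696 to 3 decimal places.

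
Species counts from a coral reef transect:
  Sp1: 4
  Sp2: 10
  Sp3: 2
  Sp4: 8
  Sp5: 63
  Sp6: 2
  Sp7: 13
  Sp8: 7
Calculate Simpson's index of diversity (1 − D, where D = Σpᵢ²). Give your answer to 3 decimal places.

0.632

Total N = 4+10+2+8+63+2+13+7 = 109, so the proportions are 0.0367, 0.09174, 0.01835, 0.07339, 0.57798, 0.01835, 0.11927, 0.06422 (working shown to 5 dp, full precision carried).
D = 0.0367² + 0.09174² + 0.01835² + 0.07339² + 0.57798² + 0.01835² + 0.11927² + 0.06422² = 0.00135 + 0.00842 + 0.00034 + 0.00539 + 0.33406 + 0.00034 + 0.01422 + 0.00412 = 0.36823.
So 1 − D = 0.63177, i.e. 0.632 to 3 decimal places.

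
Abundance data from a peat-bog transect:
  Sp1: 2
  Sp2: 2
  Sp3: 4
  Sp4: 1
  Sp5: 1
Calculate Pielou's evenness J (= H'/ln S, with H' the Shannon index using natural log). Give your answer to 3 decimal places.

Total N = 2+2+4+1+1 = 10, so the proportions are 0.2, 0.2, 0.4, 0.1, 0.1 (working shown to 5 dp, full precision carried).
H' = −Σ pᵢ ln pᵢ = −((-0.32189) + (-0.32189) + (-0.36652) + (-0.23026) + (-0.23026)) = 1.47081.
With S = 5 species, ln S = 1.60944, so J = 1.47081/1.60944 = 0.91386, i.e. 0.914 to 3 decimal places.

0.914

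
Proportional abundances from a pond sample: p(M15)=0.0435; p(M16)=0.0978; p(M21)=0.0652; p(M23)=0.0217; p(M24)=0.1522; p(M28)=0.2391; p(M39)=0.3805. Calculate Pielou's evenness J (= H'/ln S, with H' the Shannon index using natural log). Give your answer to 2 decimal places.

0.83

H' = −Σ pᵢ ln pᵢ = −((-0.1364) + (-0.2274) + (-0.1780) + (-0.0831) + (-0.2865) + (-0.3421) + (-0.3677)) = 1.6212 (working shown to 4 dp, full precision carried).
With S = 7 species, ln S = 1.9459, so J = 1.6212/1.9459 = 0.8331, i.e. 0.83 to 2 decimal places.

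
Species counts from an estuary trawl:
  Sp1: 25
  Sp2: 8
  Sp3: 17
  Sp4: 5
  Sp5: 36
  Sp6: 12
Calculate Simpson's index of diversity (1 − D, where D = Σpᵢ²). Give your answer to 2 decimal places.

0.77

Total N = 25+8+17+5+36+12 = 103, so the proportions are 0.2427, 0.0777, 0.165, 0.0485, 0.3495, 0.1165 (working shown to 4 dp, full precision carried).
D = 0.2427² + 0.0777² + 0.165² + 0.0485² + 0.3495² + 0.1165² = 0.0589 + 0.0060 + 0.0272 + 0.0024 + 0.1222 + 0.0136 = 0.2303.
So 1 − D = 0.7697, i.e. 0.77 to 2 decimal places.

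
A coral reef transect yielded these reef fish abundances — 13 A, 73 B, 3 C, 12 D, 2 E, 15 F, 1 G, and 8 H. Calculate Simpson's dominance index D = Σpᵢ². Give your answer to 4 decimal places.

0.3686

Total N = 13+73+3+12+2+15+1+8 = 127, so the proportions are 0.102362, 0.574803, 0.023622, 0.094488, 0.015748, 0.11811, 0.007874, 0.062992 (working shown to 6 dp, full precision carried).
D = 0.102362² + 0.574803² + 0.023622² + 0.094488² + 0.015748² + 0.11811² + 0.007874² + 0.062992² = 0.010478 + 0.330399 + 0.000558 + 0.008928 + 0.000248 + 0.013950 + 0.000062 + 0.003968 = 0.368591.
To 4 decimal places, D = 0.3686.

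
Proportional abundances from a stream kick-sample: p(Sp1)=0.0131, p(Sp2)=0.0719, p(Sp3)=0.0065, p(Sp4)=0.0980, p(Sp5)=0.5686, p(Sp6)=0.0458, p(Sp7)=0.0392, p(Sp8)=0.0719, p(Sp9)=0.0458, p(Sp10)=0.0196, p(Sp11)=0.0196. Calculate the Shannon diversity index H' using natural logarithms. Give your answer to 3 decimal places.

Each pᵢ ln pᵢ term (working shown to 5 dp, full precision carried): 0.0131×(-4.33514)=-0.05679, 0.0719×(-2.63248)=-0.18928, 0.0065×(-5.03595)=-0.03273, 0.098×(-2.32279)=-0.22763, 0.5686×(-0.56458)=-0.32102, 0.0458×(-3.08347)=-0.14122, 0.0392×(-3.23908)=-0.12697, 0.0719×(-2.63248)=-0.18928, 0.0458×(-3.08347)=-0.14122, 0.0196×(-3.93223)=-0.07707, 0.0196×(-3.93223)=-0.07707.
Sum = -1.58029, so H' = 1.580.

1.580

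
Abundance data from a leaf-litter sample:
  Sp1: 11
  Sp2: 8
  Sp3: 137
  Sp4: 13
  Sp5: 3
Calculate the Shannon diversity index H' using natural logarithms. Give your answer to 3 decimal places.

Total N = 11+8+137+13+3 = 172, so the proportions are 0.06395, 0.04651, 0.79651, 0.07558, 0.01744 (working shown to 5 dp, full precision carried).
Each pᵢ ln pᵢ term: 0.06395×(-2.74960)=-0.17585, 0.04651×(-3.06805)=-0.14270, 0.79651×(-0.22751)=-0.18122, 0.07558×(-2.58255)=-0.19519, 0.01744×(-4.04888)=-0.07062.
Sum = -0.76558, so H' = 0.766.

0.766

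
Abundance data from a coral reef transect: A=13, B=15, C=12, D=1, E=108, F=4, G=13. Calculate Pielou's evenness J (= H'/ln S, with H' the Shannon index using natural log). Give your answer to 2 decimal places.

Total N = 13+15+12+1+108+4+13 = 166, so the proportions are 0.0783, 0.0904, 0.0723, 0.006, 0.6506, 0.0241, 0.0783 (working shown to 4 dp, full precision carried).
H' = −Σ pᵢ ln pᵢ = −((-0.1995) + (-0.2172) + (-0.1899) + (-0.0308) + (-0.2797) + (-0.0898) + (-0.1995)) = 1.2063.
With S = 7 species, ln S = 1.9459, so J = 1.2063/1.9459 = 0.6199, i.e. 0.62 to 2 decimal places.

0.62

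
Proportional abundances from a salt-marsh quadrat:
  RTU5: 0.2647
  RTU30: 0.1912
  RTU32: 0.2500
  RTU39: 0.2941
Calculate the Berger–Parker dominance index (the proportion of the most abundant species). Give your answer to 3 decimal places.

The largest proportion is 0.2941, i.e. d = 0.294 to 3 decimal places.

0.294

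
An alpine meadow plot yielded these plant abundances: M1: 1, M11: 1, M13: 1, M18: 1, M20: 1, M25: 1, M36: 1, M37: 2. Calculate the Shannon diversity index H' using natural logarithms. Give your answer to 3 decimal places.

Total N = 1+1+1+1+1+1+1+2 = 9, so the proportions are 0.11111, 0.11111, 0.11111, 0.11111, 0.11111, 0.11111, 0.11111, 0.22222 (working shown to 5 dp, full precision carried).
Each pᵢ ln pᵢ term: 0.11111×(-2.19722)=-0.24414, 0.11111×(-2.19722)=-0.24414, 0.11111×(-2.19722)=-0.24414, 0.11111×(-2.19722)=-0.24414, 0.11111×(-2.19722)=-0.24414, 0.11111×(-2.19722)=-0.24414, 0.11111×(-2.19722)=-0.24414, 0.22222×(-1.50408)=-0.33424.
Sum = -2.04319, so H' = 2.043.

2.043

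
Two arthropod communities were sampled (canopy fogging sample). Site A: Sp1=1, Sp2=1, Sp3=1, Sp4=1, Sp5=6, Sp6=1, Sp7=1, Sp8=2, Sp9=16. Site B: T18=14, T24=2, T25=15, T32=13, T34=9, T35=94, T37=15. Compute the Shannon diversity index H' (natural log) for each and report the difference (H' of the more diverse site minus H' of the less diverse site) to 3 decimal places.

Site A: N=30, proportions 0.03333, 0.03333, 0.03333, 0.03333, 0.2, 0.03333, 0.03333, 0.06667, 0.53333, giving H' = 1.51792 (working shown to 5 dp, full precision carried).
Site B: N=162, proportions 0.08642, 0.01235, 0.09259, 0.08025, 0.05556, 0.58025, 0.09259, giving H' = 1.38535.
Difference = |1.51792 − 1.38535| = 0.13257, i.e. 0.133 to 3 decimal places.

0.133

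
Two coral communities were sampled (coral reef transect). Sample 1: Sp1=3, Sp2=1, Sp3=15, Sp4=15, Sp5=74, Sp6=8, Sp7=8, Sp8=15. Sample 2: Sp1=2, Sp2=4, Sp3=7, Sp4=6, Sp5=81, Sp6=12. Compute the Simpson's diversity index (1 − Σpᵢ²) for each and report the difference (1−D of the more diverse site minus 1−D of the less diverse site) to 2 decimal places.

Sample 1: N=139, proportions 0.0216, 0.0072, 0.1079, 0.1079, 0.5324, 0.0576, 0.0576, 0.1079, giving 1−D = 0.6745 (working shown to 4 dp, full precision carried).
Sample 2: N=112, proportions 0.0179, 0.0357, 0.0625, 0.0536, 0.7232, 0.1071, giving 1−D = 0.4571.
Difference = |0.6745 − 0.4571| = 0.2174, i.e. 0.22 to 2 decimal places.

0.22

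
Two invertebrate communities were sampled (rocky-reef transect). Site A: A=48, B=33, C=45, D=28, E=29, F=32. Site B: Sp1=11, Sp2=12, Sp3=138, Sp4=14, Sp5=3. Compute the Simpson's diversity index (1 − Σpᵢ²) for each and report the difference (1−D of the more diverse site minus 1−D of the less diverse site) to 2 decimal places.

Site A: N=215, proportions 0.2233, 0.1535, 0.2093, 0.1302, 0.1349, 0.1488, giving 1−D = 0.8255 (working shown to 4 dp, full precision carried).
Site B: N=178, proportions 0.0618, 0.0674, 0.7753, 0.0787, 0.0169, giving 1−D = 0.3841.
Difference = |0.8255 − 0.3841| = 0.4414, i.e. 0.44 to 2 decimal places.

0.44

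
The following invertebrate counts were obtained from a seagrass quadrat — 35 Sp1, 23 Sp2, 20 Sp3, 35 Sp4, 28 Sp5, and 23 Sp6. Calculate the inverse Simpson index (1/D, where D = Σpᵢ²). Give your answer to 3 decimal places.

Total N = 35+23+20+35+28+23 = 164, so the proportions are 0.2134146, 0.1402439, 0.1219512, 0.2134146, 0.1707317, 0.1402439 (working shown to 7 dp, full precision carried).
D = 0.2134146² + 0.1402439² + 0.1219512² + 0.2134146² + 0.1707317² + 0.1402439² = 0.0455458 + 0.0196684 + 0.0148721 + 0.0455458 + 0.0291493 + 0.0196684 = 0.1744497.
So 1/D = 5.73231, i.e. 5.732 to 3 decimal places.

5.732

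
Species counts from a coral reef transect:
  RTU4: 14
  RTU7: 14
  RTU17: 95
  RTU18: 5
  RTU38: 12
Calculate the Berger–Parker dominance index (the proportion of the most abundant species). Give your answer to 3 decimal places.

0.679

Total N = 14+14+95+5+12 = 140, so the proportions are 0.1, 0.1, 0.67857, 0.03571, 0.08571 (working shown to 5 dp, full precision carried).
The largest proportion is 0.67857, i.e. d = 0.679 to 3 decimal places.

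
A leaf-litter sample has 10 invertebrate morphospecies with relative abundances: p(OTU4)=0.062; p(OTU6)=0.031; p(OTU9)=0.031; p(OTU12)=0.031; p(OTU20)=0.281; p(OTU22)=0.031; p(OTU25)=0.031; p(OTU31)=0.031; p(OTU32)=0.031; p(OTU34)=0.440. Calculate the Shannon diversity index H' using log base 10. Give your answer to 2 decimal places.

Each pᵢ log₁₀ pᵢ term (working shown to 4 dp, full precision carried): 0.062×(-1.2076)=-0.0749, 0.031×(-1.5086)=-0.0468, 0.031×(-1.5086)=-0.0468, 0.031×(-1.5086)=-0.0468, 0.281×(-0.5513)=-0.1549, 0.031×(-1.5086)=-0.0468, 0.031×(-1.5086)=-0.0468, 0.031×(-1.5086)=-0.0468, 0.031×(-1.5086)=-0.0468, 0.44×(-0.3565)=-0.1569.
Sum = -0.7140, so H' = 0.71.

0.71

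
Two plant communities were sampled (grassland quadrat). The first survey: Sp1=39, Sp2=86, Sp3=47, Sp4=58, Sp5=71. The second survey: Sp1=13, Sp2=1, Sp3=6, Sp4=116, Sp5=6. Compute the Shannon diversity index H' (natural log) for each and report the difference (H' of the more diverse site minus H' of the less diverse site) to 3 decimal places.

0.884

The first survey: N=301, proportions 0.12957, 0.28571, 0.15615, 0.19269, 0.23588, giving H' = 1.57068 (working shown to 5 dp, full precision carried).
The second survey: N=142, proportions 0.09155, 0.00704, 0.04225, 0.8169, 0.04225, giving H' = 0.68638.
Difference = |1.57068 − 0.68638| = 0.88430, i.e. 0.884 to 3 decimal places.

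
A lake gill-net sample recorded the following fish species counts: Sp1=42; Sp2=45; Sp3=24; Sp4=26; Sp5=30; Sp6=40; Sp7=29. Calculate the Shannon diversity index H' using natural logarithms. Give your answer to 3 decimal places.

1.919

Total N = 42+45+24+26+30+40+29 = 236, so the proportions are 0.17797, 0.19068, 0.10169, 0.11017, 0.12712, 0.16949, 0.12288 (working shown to 5 dp, full precision carried).
Each pᵢ ln pᵢ term: 0.17797×(-1.72616)=-0.30720, 0.19068×(-1.65717)=-0.31599, 0.10169×(-2.28578)=-0.23245, 0.11017×(-2.20574)=-0.24300, 0.12712×(-2.06263)=-0.26220, 0.16949×(-1.77495)=-0.30084, 0.12288×(-2.09654)=-0.25763.
Sum = -1.91930, so H' = 1.919.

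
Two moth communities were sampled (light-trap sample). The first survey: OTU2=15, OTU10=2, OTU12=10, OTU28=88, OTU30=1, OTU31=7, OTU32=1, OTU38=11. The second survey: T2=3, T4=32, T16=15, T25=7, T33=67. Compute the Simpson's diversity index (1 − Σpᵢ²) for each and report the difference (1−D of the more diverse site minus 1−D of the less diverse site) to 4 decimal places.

0.0754

The first survey: N=135, proportions 0.11111111, 0.01481481, 0.07407407, 0.65185185, 0.00740741, 0.05185185, 0.00740741, 0.08148148, giving 1−D = 0.54759945 (working shown to 8 dp, full precision carried).
The second survey: N=124, proportions 0.02419355, 0.25806452, 0.12096774, 0.05645161, 0.54032258, giving 1−D = 0.62304891.
Difference = |0.54759945 − 0.62304891| = 0.07544946, i.e. 0.0754 to 4 decimal places.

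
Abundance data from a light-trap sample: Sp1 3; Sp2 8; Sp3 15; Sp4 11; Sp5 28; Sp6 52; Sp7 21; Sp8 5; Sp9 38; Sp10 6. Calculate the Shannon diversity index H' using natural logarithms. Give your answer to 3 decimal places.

Total N = 3+8+15+11+28+52+21+5+38+6 = 187, so the proportions are 0.01604, 0.04278, 0.08021, 0.05882, 0.14973, 0.27807, 0.1123, 0.02674, 0.20321, 0.03209 (working shown to 5 dp, full precision carried).
Each pᵢ ln pᵢ term: 0.01604×(-4.13250)=-0.06630, 0.04278×(-3.15167)=-0.13483, 0.08021×(-2.52306)=-0.20238, 0.05882×(-2.83321)=-0.16666, 0.14973×(-1.89890)=-0.28433, 0.27807×(-1.27986)=-0.35590, 0.1123×(-2.18659)=-0.24555, 0.02674×(-3.62167)=-0.09684, 0.20321×(-1.59352)=-0.32382, 0.03209×(-3.43935)=-0.11035.
Sum = -1.98696, so H' = 1.987.

1.987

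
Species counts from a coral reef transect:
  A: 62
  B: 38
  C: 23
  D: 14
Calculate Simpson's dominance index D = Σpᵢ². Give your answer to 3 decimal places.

Total N = 62+38+23+14 = 137, so the proportions are 0.45255, 0.27737, 0.16788, 0.10219 (working shown to 5 dp, full precision carried).
D = 0.45255² + 0.27737² + 0.16788² + 0.10219² = 0.20481 + 0.07694 + 0.02818 + 0.01044 = 0.32037.
To 3 decimal places, D = 0.320.

0.320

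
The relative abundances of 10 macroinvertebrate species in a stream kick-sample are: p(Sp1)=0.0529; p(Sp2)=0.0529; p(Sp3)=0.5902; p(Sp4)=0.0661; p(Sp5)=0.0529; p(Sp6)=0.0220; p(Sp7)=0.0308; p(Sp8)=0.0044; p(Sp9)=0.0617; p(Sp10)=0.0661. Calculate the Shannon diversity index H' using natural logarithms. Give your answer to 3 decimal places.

1.524

Each pᵢ ln pᵢ term (working shown to 5 dp, full precision carried): 0.0529×(-2.93935)=-0.15549, 0.0529×(-2.93935)=-0.15549, 0.5902×(-0.52729)=-0.31121, 0.0661×(-2.71659)=-0.17957, 0.0529×(-2.93935)=-0.15549, 0.022×(-3.81671)=-0.08397, 0.0308×(-3.48024)=-0.10719, 0.0044×(-5.42615)=-0.02388, 0.0617×(-2.78547)=-0.17186, 0.0661×(-2.71659)=-0.17957.
Sum = -1.52371, so H' = 1.524.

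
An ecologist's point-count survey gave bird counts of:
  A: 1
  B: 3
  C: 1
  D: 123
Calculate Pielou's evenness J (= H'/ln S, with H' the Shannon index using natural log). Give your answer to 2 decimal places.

0.15

Total N = 1+3+1+123 = 128, so the proportions are 0.0078, 0.0234, 0.0078, 0.9609 (working shown to 4 dp, full precision carried).
H' = −Σ pᵢ ln pᵢ = −((-0.0379) + (-0.0880) + (-0.0379) + (-0.0383)) = 0.2021.
With S = 4 species, ln S = 1.3863, so J = 0.2021/1.3863 = 0.1458, i.e. 0.15 to 2 decimal places.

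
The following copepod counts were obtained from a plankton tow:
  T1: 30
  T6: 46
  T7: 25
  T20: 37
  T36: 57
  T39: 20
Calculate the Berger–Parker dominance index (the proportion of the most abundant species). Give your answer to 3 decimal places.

0.265

Total N = 30+46+25+37+57+20 = 215, so the proportions are 0.13953, 0.21395, 0.11628, 0.17209, 0.26512, 0.09302 (working shown to 5 dp, full precision carried).
The largest proportion is 0.26512, i.e. d = 0.265 to 3 decimal places.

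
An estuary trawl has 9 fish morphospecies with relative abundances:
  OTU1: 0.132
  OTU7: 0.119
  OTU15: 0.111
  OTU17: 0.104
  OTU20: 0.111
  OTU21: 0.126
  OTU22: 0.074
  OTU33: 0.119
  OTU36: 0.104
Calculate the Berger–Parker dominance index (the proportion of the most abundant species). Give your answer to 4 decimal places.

0.1320

The largest proportion is 0.132, i.e. d = 0.1320 to 4 decimal places.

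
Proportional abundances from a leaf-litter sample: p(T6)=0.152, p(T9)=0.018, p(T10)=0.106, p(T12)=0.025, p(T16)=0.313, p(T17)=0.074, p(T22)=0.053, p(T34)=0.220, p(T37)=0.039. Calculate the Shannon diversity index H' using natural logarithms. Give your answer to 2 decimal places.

Each pᵢ ln pᵢ term (working shown to 4 dp, full precision carried): 0.152×(-1.8839)=-0.2863, 0.018×(-4.0174)=-0.0723, 0.106×(-2.2443)=-0.2379, 0.025×(-3.6889)=-0.0922, 0.313×(-1.1616)=-0.3636, 0.074×(-2.6037)=-0.1927, 0.053×(-2.9375)=-0.1557, 0.22×(-1.5141)=-0.3331, 0.039×(-3.2442)=-0.1265.
Sum = -1.8603, so H' = 1.86.

1.86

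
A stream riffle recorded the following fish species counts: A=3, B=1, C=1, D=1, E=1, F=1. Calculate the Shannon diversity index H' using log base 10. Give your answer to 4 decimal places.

Total N = 3+1+1+1+1+1 = 8, so the proportions are 0.375, 0.125, 0.125, 0.125, 0.125, 0.125 (working shown to 6 dp, full precision carried).
Each pᵢ log₁₀ pᵢ term: 0.375×(-0.425969)=-0.159738, 0.125×(-0.903090)=-0.112886, 0.125×(-0.903090)=-0.112886, 0.125×(-0.903090)=-0.112886, 0.125×(-0.903090)=-0.112886, 0.125×(-0.903090)=-0.112886.
Sum = -0.724170, so H' = 0.7242.

0.7242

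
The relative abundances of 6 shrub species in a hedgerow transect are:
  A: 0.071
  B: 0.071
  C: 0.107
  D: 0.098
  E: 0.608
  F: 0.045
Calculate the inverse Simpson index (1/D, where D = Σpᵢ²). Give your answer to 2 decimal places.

D = 0.071² + 0.071² + 0.107² + 0.098² + 0.608² + 0.045² = 0.00504 + 0.00504 + 0.01145 + 0.00960 + 0.36966 + 0.00202 = 0.40282 (working shown to 5 dp, full precision carried).
So 1/D = 2.4825, i.e. 2.48 to 2 decimal places.

2.48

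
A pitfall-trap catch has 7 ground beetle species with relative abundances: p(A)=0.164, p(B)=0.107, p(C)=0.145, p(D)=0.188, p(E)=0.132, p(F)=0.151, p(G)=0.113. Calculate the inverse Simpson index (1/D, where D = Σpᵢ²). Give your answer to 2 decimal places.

6.77

D = 0.164² + 0.107² + 0.145² + 0.188² + 0.132² + 0.151² + 0.113² = 0.026896 + 0.011449 + 0.021025 + 0.035344 + 0.017424 + 0.022801 + 0.012769 = 0.147708 (working shown to 6 dp, full precision carried).
So 1/D = 6.7701, i.e. 6.77 to 2 decimal places.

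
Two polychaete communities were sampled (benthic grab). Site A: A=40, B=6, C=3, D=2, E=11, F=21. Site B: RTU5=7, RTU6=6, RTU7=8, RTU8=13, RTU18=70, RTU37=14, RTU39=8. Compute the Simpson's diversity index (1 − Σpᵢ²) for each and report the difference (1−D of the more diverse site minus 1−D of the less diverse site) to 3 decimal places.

0.024

Site A: N=83, proportions 0.48193, 0.07229, 0.03614, 0.0241, 0.13253, 0.25301, giving 1−D = 0.67905 (working shown to 5 dp, full precision carried).
Site B: N=126, proportions 0.05556, 0.04762, 0.06349, 0.10317, 0.55556, 0.11111, 0.06349, giving 1−D = 0.65495.
Difference = |0.67905 − 0.65495| = 0.02410, i.e. 0.024 to 3 decimal places.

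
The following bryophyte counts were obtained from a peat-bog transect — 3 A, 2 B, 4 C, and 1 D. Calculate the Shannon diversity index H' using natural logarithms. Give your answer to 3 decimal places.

1.280

Total N = 3+2+4+1 = 10, so the proportions are 0.3, 0.2, 0.4, 0.1 (working shown to 5 dp, full precision carried).
Each pᵢ ln pᵢ term: 0.3×(-1.20397)=-0.36119, 0.2×(-1.60944)=-0.32189, 0.4×(-0.91629)=-0.36652, 0.1×(-2.30259)=-0.23026.
Sum = -1.27985, so H' = 1.280.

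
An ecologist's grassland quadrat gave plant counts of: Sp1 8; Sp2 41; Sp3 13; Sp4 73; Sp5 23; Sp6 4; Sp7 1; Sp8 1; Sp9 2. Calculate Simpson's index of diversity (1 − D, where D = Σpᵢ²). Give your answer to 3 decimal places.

Total N = 8+41+13+73+23+4+1+1+2 = 166, so the proportions are 0.04819, 0.24699, 0.07831, 0.43976, 0.13855, 0.0241, 0.00602, 0.00602, 0.01205 (working shown to 5 dp, full precision carried).
D = 0.04819² + 0.24699² + 0.07831² + 0.43976² + 0.13855² + 0.0241² + 0.00602² + 0.00602² + 0.01205² = 0.00232 + 0.06100 + 0.00613 + 0.19339 + 0.01920 + 0.00058 + 0.00004 + 0.00004 + 0.00015 = 0.28284.
So 1 − D = 0.71716, i.e. 0.717 to 3 decimal places.

0.717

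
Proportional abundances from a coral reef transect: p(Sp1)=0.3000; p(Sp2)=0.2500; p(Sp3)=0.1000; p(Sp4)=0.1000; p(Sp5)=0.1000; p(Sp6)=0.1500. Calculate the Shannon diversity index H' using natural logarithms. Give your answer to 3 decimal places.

Each pᵢ ln pᵢ term (working shown to 5 dp, full precision carried): 0.3×(-1.20397)=-0.36119, 0.25×(-1.38629)=-0.34657, 0.1×(-2.30259)=-0.23026, 0.1×(-2.30259)=-0.23026, 0.1×(-2.30259)=-0.23026, 0.15×(-1.89712)=-0.28457.
Sum = -1.68311, so H' = 1.683.

1.683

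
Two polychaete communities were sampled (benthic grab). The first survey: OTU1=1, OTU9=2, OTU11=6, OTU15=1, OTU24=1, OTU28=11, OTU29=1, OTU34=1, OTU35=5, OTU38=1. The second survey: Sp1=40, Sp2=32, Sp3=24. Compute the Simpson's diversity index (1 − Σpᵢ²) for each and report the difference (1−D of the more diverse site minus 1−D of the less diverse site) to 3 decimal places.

0.134

The first survey: N=30, proportions 0.03333, 0.06667, 0.2, 0.03333, 0.03333, 0.36667, 0.03333, 0.03333, 0.16667, 0.03333, giving 1−D = 0.78667 (working shown to 5 dp, full precision carried).
The second survey: N=96, proportions 0.41667, 0.33333, 0.25, giving 1−D = 0.65278.
Difference = |0.78667 − 0.65278| = 0.13389, i.e. 0.134 to 3 decimal places.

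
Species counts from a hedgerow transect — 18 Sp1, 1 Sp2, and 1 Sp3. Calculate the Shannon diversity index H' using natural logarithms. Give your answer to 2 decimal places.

0.39

Total N = 18+1+1 = 20, so the proportions are 0.9, 0.05, 0.05 (working shown to 4 dp, full precision carried).
Each pᵢ ln pᵢ term: 0.9×(-0.1054)=-0.0948, 0.05×(-2.9957)=-0.1498, 0.05×(-2.9957)=-0.1498.
Sum = -0.3944, so H' = 0.39.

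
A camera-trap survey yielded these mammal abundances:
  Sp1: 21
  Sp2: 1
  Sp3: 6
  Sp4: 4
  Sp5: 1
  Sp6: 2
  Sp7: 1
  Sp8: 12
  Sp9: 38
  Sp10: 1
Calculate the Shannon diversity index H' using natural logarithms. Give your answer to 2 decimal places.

Total N = 21+1+6+4+1+2+1+12+38+1 = 87, so the proportions are 0.2414, 0.0115, 0.069, 0.046, 0.0115, 0.023, 0.0115, 0.1379, 0.4368, 0.0115 (working shown to 4 dp, full precision carried).
Each pᵢ ln pᵢ term: 0.2414×(-1.4214)=-0.3431, 0.0115×(-4.4659)=-0.0513, 0.069×(-2.6741)=-0.1844, 0.046×(-3.0796)=-0.1416, 0.0115×(-4.4659)=-0.0513, 0.023×(-3.7728)=-0.0867, 0.0115×(-4.4659)=-0.0513, 0.1379×(-1.9810)=-0.2732, 0.4368×(-0.8283)=-0.3618, 0.0115×(-4.4659)=-0.0513.
Sum = -1.5962, so H' = 1.60.

1.60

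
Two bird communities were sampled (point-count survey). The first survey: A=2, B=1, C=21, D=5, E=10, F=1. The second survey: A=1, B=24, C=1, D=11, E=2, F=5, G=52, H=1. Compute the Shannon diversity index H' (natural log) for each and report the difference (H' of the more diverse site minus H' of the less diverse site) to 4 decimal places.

0.0220

The first survey: N=40, proportions 0.05, 0.025, 0.525, 0.125, 0.25, 0.025, giving H' = 1.279022 (working shown to 6 dp, full precision carried).
The second survey: N=97, proportions 0.010309, 0.247423, 0.010309, 0.113402, 0.020619, 0.051546, 0.536082, 0.010309, giving H' = 1.301017.
Difference = |1.279022 − 1.301017| = 0.021995, i.e. 0.0220 to 4 decimal places.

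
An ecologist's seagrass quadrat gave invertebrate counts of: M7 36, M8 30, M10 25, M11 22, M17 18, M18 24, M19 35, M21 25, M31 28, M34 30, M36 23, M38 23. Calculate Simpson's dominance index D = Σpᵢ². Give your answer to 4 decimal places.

Total N = 36+30+25+22+18+24+35+25+28+30+23+23 = 319, so the proportions are 0.112853, 0.094044, 0.07837, 0.068966, 0.056426, 0.075235, 0.109718, 0.07837, 0.087774, 0.094044, 0.0721, 0.0721 (working shown to 6 dp, full precision carried).
D = 0.112853² + 0.094044² + 0.07837² + 0.068966² + 0.056426² + 0.075235² + 0.109718² + 0.07837² + 0.087774² + 0.094044² + 0.0721² + 0.0721² = 0.012736 + 0.008844 + 0.006142 + 0.004756 + 0.003184 + 0.005660 + 0.012038 + 0.006142 + 0.007704 + 0.008844 + 0.005198 + 0.005198 = 0.086448.
To 4 decimal places, D = 0.0864.

0.0864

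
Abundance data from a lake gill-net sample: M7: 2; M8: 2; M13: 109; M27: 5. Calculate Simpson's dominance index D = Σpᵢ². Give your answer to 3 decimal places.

0.856

Total N = 2+2+109+5 = 118, so the proportions are 0.01695, 0.01695, 0.92373, 0.04237 (working shown to 5 dp, full precision carried).
D = 0.01695² + 0.01695² + 0.92373² + 0.04237² = 0.00029 + 0.00029 + 0.85327 + 0.00180 = 0.85564.
To 3 decimal places, D = 0.856.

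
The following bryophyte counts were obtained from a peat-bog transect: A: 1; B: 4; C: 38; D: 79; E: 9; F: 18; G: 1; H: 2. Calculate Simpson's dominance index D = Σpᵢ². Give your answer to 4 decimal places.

Total N = 1+4+38+79+9+18+1+2 = 152, so the proportions are 0.006579, 0.026316, 0.25, 0.519737, 0.059211, 0.118421, 0.006579, 0.013158 (working shown to 6 dp, full precision carried).
D = 0.006579² + 0.026316² + 0.25² + 0.519737² + 0.059211² + 0.118421² + 0.006579² + 0.013158² = 0.000043 + 0.000693 + 0.062500 + 0.270126 + 0.003506 + 0.014024 + 0.000043 + 0.000173 = 0.351108.
To 4 decimal places, D = 0.3511.

0.3511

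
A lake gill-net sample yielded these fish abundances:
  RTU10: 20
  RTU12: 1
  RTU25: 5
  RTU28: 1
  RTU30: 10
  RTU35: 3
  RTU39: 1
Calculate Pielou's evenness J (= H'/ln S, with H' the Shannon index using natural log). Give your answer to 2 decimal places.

Total N = 20+1+5+1+10+3+1 = 41, so the proportions are 0.4878, 0.0244, 0.122, 0.0244, 0.2439, 0.0732, 0.0244 (working shown to 4 dp, full precision carried).
H' = −Σ pᵢ ln pᵢ = −((-0.3502) + (-0.0906) + (-0.2566) + (-0.0906) + (-0.3441) + (-0.1913) + (-0.0906)) = 1.4140.
With S = 7 species, ln S = 1.9459, so J = 1.4140/1.9459 = 0.7266, i.e. 0.73 to 2 decimal places.

0.73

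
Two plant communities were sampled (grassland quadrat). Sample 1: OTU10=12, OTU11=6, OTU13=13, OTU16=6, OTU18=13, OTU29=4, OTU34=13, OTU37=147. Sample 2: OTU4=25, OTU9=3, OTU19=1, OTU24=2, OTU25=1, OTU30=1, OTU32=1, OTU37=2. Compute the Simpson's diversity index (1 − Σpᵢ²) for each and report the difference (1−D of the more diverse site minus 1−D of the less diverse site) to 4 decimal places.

0.0105

Sample 1: N=214, proportions 0.056075, 0.028037, 0.060748, 0.028037, 0.060748, 0.018692, 0.060748, 0.686916, giving 1−D = 0.512010 (working shown to 6 dp, full precision carried).
Sample 2: N=36, proportions 0.694444, 0.083333, 0.027778, 0.055556, 0.027778, 0.027778, 0.027778, 0.055556, giving 1−D = 0.501543.
Difference = |0.512010 − 0.501543| = 0.010467, i.e. 0.0105 to 4 decimal places.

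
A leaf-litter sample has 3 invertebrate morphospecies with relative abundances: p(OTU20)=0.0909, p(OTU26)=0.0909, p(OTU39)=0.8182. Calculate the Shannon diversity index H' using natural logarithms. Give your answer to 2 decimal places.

0.60

Each pᵢ ln pᵢ term (working shown to 4 dp, full precision carried): 0.0909×(-2.3980)=-0.2180, 0.0909×(-2.3980)=-0.2180, 0.8182×(-0.2006)=-0.1642.
Sum = -0.6001, so H' = 0.60.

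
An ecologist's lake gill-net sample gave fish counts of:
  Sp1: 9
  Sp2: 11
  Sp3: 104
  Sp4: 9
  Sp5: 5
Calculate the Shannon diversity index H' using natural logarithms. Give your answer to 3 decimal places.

Total N = 9+11+104+9+5 = 138, so the proportions are 0.06522, 0.07971, 0.75362, 0.06522, 0.03623 (working shown to 5 dp, full precision carried).
Each pᵢ ln pᵢ term: 0.06522×(-2.73003)=-0.17805, 0.07971×(-2.52936)=-0.20162, 0.75362×(-0.28286)=-0.21317, 0.06522×(-2.73003)=-0.17805, 0.03623×(-3.31782)=-0.12021.
Sum = -0.89109, so H' = 0.891.

0.891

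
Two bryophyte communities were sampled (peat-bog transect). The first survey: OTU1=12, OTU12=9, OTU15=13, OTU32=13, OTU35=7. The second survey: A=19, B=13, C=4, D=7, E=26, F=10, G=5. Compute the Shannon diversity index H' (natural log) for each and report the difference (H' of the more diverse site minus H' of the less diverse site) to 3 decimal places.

The first survey: N=54, proportions 0.22222, 0.16667, 0.24074, 0.24074, 0.12963, giving H' = 1.58336 (working shown to 5 dp, full precision carried).
The second survey: N=84, proportions 0.22619, 0.15476, 0.04762, 0.08333, 0.30952, 0.11905, 0.05952, giving H' = 1.76131.
Difference = |1.58336 − 1.76131| = 0.17795, i.e. 0.178 to 3 decimal places.

0.178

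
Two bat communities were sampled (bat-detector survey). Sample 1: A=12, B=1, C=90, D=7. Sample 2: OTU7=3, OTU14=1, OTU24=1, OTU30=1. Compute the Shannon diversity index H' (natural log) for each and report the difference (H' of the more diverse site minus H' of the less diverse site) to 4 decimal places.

0.6185

Sample 1: N=110, proportions 0.1090909, 0.0090909, 0.8181818, 0.0636364, giving H' = 0.6239065 (working shown to 7 dp, full precision carried).
Sample 2: N=6, proportions 0.5, 0.1666667, 0.1666667, 0.1666667, giving H' = 1.2424533.
Difference = |0.6239065 − 1.2424533| = 0.6185468, i.e. 0.6185 to 4 decimal places.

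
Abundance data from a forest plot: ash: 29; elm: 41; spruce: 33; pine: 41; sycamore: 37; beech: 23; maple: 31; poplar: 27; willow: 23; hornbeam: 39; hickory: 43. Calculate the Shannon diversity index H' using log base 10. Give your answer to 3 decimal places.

1.032

Total N = 29+41+33+41+37+23+31+27+23+39+43 = 367, so the proportions are 0.07902, 0.11172, 0.08992, 0.11172, 0.10082, 0.06267, 0.08447, 0.07357, 0.06267, 0.10627, 0.11717 (working shown to 5 dp, full precision carried).
Each pᵢ log₁₀ pᵢ term: 0.07902×(-1.10227)=-0.08710, 0.11172×(-0.95188)=-0.10634, 0.08992×(-1.04615)=-0.09407, 0.11172×(-0.95188)=-0.10634, 0.10082×(-0.99646)=-0.10046, 0.06267×(-1.20294)=-0.07539, 0.08447×(-1.07330)=-0.09066, 0.07357×(-1.13330)=-0.08338, 0.06267×(-1.20294)=-0.07539, 0.10627×(-0.97360)=-0.10346, 0.11717×(-0.93120)=-0.10910.
Sum = -1.03169, so H' = 1.032.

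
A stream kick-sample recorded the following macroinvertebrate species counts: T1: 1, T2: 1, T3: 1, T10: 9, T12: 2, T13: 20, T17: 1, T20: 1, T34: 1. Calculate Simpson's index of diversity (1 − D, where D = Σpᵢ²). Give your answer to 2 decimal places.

0.64

Total N = 1+1+1+9+2+20+1+1+1 = 37, so the proportions are 0.027, 0.027, 0.027, 0.2432, 0.0541, 0.5405, 0.027, 0.027, 0.027 (working shown to 4 dp, full precision carried).
D = 0.027² + 0.027² + 0.027² + 0.2432² + 0.0541² + 0.5405² + 0.027² + 0.027² + 0.027² = 0.0007 + 0.0007 + 0.0007 + 0.0592 + 0.0029 + 0.2922 + 0.0007 + 0.0007 + 0.0007 = 0.3587.
So 1 − D = 0.6413, i.e. 0.64 to 2 decimal places.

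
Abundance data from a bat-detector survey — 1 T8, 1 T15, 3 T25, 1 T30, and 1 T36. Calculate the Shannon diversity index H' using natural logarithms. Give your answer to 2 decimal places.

Total N = 1+1+3+1+1 = 7, so the proportions are 0.1429, 0.1429, 0.4286, 0.1429, 0.1429 (working shown to 4 dp, full precision carried).
Each pᵢ ln pᵢ term: 0.1429×(-1.9459)=-0.2780, 0.1429×(-1.9459)=-0.2780, 0.4286×(-0.8473)=-0.3631, 0.1429×(-1.9459)=-0.2780, 0.1429×(-1.9459)=-0.2780.
Sum = -1.4751, so H' = 1.48.

1.48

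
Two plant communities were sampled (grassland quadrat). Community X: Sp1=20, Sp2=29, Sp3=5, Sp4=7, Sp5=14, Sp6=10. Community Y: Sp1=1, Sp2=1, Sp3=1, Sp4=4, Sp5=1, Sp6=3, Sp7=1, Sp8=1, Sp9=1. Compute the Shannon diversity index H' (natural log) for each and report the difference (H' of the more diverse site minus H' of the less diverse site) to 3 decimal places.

Community X: N=85, proportions 0.23529, 0.34118, 0.05882, 0.08235, 0.16471, 0.11765, giving H' = 1.62845 (working shown to 5 dp, full precision carried).
Community Y: N=14, proportions 0.07143, 0.07143, 0.07143, 0.28571, 0.07143, 0.21429, 0.07143, 0.07143, 0.07143, giving H' = 2.00756.
Difference = |1.62845 − 2.00756| = 0.37911, i.e. 0.379 to 3 decimal places.

0.379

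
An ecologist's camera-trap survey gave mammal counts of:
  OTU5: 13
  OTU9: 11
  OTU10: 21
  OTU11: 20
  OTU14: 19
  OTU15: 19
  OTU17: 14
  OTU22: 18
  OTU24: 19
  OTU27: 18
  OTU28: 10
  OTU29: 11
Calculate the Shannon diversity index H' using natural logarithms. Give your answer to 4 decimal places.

Total N = 13+11+21+20+19+19+14+18+19+18+10+11 = 193, so the proportions are 0.067358, 0.056995, 0.108808, 0.103627, 0.098446, 0.098446, 0.072539, 0.093264, 0.098446, 0.093264, 0.051813, 0.056995 (working shown to 6 dp, full precision carried).
Each pᵢ ln pᵢ term: 0.067358×(-2.697741)=-0.181713, 0.056995×(-2.864795)=-0.163278, 0.108808×(-2.218168)=-0.241355, 0.103627×(-2.266958)=-0.234918, 0.098446×(-2.318251)=-0.228222, 0.098446×(-2.318251)=-0.228222, 0.072539×(-2.623633)=-0.190315, 0.093264×(-2.372318)=-0.221252, 0.098446×(-2.318251)=-0.228222, 0.093264×(-2.372318)=-0.221252, 0.051813×(-2.960105)=-0.153373, 0.056995×(-2.864795)=-0.163278.
Sum = -2.455402, so H' = 2.4554.

2.4554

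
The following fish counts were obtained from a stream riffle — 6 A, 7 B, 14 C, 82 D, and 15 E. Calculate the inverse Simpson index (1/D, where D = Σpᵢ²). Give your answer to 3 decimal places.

Total N = 6+7+14+82+15 = 124, so the proportions are 0.048387, 0.056452, 0.112903, 0.66129, 0.120968 (working shown to 6 dp, full precision carried).
D = 0.048387² + 0.056452² + 0.112903² + 0.66129² + 0.120968² = 0.002341 + 0.003187 + 0.012747 + 0.437305 + 0.014633 = 0.470213.
So 1/D = 2.12669, i.e. 2.127 to 3 decimal places.

2.127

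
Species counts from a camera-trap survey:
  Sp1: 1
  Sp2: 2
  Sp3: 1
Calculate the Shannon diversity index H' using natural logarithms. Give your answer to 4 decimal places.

1.0397

Total N = 1+2+1 = 4, so the proportions are 0.25, 0.5, 0.25 (working shown to 6 dp, full precision carried).
Each pᵢ ln pᵢ term: 0.25×(-1.386294)=-0.346574, 0.5×(-0.693147)=-0.346574, 0.25×(-1.386294)=-0.346574.
Sum = -1.039721, so H' = 1.0397.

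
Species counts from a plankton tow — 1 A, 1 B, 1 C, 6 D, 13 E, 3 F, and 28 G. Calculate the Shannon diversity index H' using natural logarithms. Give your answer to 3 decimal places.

Total N = 1+1+1+6+13+3+28 = 53, so the proportions are 0.01887, 0.01887, 0.01887, 0.11321, 0.24528, 0.0566, 0.5283 (working shown to 5 dp, full precision carried).
Each pᵢ ln pᵢ term: 0.01887×(-3.97029)=-0.07491, 0.01887×(-3.97029)=-0.07491, 0.01887×(-3.97029)=-0.07491, 0.11321×(-2.17853)=-0.24663, 0.24528×(-1.40534)=-0.34471, 0.0566×(-2.87168)=-0.16255, 0.5283×(-0.63809)=-0.33710.
Sum = -1.31572, so H' = 1.316.

1.316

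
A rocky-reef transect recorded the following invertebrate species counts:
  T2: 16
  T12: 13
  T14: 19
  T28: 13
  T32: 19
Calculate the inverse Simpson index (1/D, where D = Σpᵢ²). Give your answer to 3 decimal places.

4.863

Total N = 16+13+19+13+19 = 80, so the proportions are 0.2, 0.1625, 0.2375, 0.1625, 0.2375 (working shown to 7 dp, full precision carried).
D = 0.2² + 0.1625² + 0.2375² + 0.1625² + 0.2375² = 0.0400000 + 0.0264063 + 0.0564062 + 0.0264063 + 0.0564062 = 0.2056250.
So 1/D = 4.86322, i.e. 4.863 to 3 decimal places.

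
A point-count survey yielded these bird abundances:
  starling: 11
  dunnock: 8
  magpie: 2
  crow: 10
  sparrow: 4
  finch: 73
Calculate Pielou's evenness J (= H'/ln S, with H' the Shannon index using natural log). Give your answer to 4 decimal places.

0.6175

Total N = 11+8+2+10+4+73 = 108, so the proportions are 0.101852, 0.074074, 0.018519, 0.092593, 0.037037, 0.675926 (working shown to 6 dp, full precision carried).
H' = −Σ pᵢ ln pᵢ = −((-0.232654) + (-0.192792) + (-0.073870) + (-0.220328) + (-0.122068) + (-0.264741)) = 1.106453.
With S = 6 species, ln S = 1.791759, so J = 1.106453/1.791759 = 0.617523, i.e. 0.6175 to 4 decimal places.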